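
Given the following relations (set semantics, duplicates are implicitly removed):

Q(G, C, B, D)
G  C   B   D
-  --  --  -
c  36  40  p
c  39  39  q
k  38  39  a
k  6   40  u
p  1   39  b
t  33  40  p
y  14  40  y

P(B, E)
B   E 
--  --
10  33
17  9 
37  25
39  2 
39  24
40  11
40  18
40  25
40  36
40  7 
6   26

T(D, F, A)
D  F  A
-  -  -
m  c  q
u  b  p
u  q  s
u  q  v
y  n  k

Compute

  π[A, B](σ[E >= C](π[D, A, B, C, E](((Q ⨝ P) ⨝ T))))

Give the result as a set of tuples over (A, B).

{(k, 40), (p, 40), (s, 40), (v, 40)}

Joining Q and P on B yields {(c, 36, 40, p, 11), (c, 36, 40, p, 18), (c, 36, 40, p, 25), (c, 36, 40, p, 36), (c, 36, 40, p, 7), (c, 39, 39, q, 2), (c, 39, 39, q, 24), (k, 38, 39, a, 2), (k, 38, 39, a, 24), (k, 6, 40, u, 11), (k, 6, 40, u, 18), (k, 6, 40, u, 25), (k, 6, 40, u, 36), (k, 6, 40, u, 7), (p, 1, 39, b, 2), (p, 1, 39, b, 24), (t, 33, 40, p, 11), (t, 33, 40, p, 18), (t, 33, 40, p, 25), (t, 33, 40, p, 36), (t, 33, 40, p, 7), (y, 14, 40, y, 11), (y, 14, 40, y, 18), (y, 14, 40, y, 25), (y, 14, 40, y, 36), (y, 14, 40, y, 7)}.
Joining (Q ⨝ P) and T on D yields {(k, 6, 40, u, 11, b, p), (k, 6, 40, u, 11, q, s), (k, 6, 40, u, 11, q, v), (k, 6, 40, u, 18, b, p), (k, 6, 40, u, 18, q, s), (k, 6, 40, u, 18, q, v), (k, 6, 40, u, 25, b, p), (k, 6, 40, u, 25, q, s), (k, 6, 40, u, 25, q, v), (k, 6, 40, u, 36, b, p), (k, 6, 40, u, 36, q, s), (k, 6, 40, u, 36, q, v), (k, 6, 40, u, 7, b, p), (k, 6, 40, u, 7, q, s), (k, 6, 40, u, 7, q, v), (y, 14, 40, y, 11, n, k), (y, 14, 40, y, 18, n, k), (y, 14, 40, y, 25, n, k), (y, 14, 40, y, 36, n, k), (y, 14, 40, y, 7, n, k)}.
Keep only column(s) D, A, B, C, E: {(u, p, 40, 6, 11), (u, p, 40, 6, 18), (u, p, 40, 6, 25), (u, p, 40, 6, 36), (u, p, 40, 6, 7), (u, s, 40, 6, 11), (u, s, 40, 6, 18), (u, s, 40, 6, 25), (u, s, 40, 6, 36), (u, s, 40, 6, 7), (u, v, 40, 6, 11), (u, v, 40, 6, 18), (u, v, 40, 6, 25), (u, v, 40, 6, 36), (u, v, 40, 6, 7), (y, k, 40, 14, 11), (y, k, 40, 14, 18), (y, k, 40, 14, 25), (y, k, 40, 14, 36), (y, k, 40, 14, 7)}
Apply σ_{E >= C}; surviving tuples: {(u, p, 40, 6, 11), (u, p, 40, 6, 18), (u, p, 40, 6, 25), (u, p, 40, 6, 36), (u, p, 40, 6, 7), (u, s, 40, 6, 11), (u, s, 40, 6, 18), (u, s, 40, 6, 25), (u, s, 40, 6, 36), (u, s, 40, 6, 7), (u, v, 40, 6, 11), (u, v, 40, 6, 18), (u, v, 40, 6, 25), (u, v, 40, 6, 36), (u, v, 40, 6, 7), (y, k, 40, 14, 18), (y, k, 40, 14, 25), (y, k, 40, 14, 36)}
Keep only column(s) A, B (14 duplicate(s) eliminated): {(k, 40), (p, 40), (s, 40), (v, 40)}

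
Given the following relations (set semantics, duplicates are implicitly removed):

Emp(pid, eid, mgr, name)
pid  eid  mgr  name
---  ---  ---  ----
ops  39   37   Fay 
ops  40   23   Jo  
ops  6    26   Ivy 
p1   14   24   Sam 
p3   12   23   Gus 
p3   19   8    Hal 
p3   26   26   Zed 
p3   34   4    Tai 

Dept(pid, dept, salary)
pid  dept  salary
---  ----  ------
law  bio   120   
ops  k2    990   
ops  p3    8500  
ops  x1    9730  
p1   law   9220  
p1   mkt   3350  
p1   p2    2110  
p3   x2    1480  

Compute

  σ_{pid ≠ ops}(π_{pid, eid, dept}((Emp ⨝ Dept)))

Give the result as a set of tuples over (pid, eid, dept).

{(p1, 14, law), (p1, 14, mkt), (p1, 14, p2), (p3, 12, x2), (p3, 19, x2), (p3, 26, x2), (p3, 34, x2)}

Emp ⋈ Dept (natural join on pid): {(ops, 39, 37, Fay, k2, 990), (ops, 39, 37, Fay, p3, 8500), (ops, 39, 37, Fay, x1, 9730), (ops, 40, 23, Jo, k2, 990), (ops, 40, 23, Jo, p3, 8500), (ops, 40, 23, Jo, x1, 9730), (ops, 6, 26, Ivy, k2, 990), (ops, 6, 26, Ivy, p3, 8500), (ops, 6, 26, Ivy, x1, 9730), (p1, 14, 24, Sam, law, 9220), (p1, 14, 24, Sam, mkt, 3350), (p1, 14, 24, Sam, p2, 2110), (p3, 12, 23, Gus, x2, 1480), (p3, 19, 8, Hal, x2, 1480), (p3, 26, 26, Zed, x2, 1480), (p3, 34, 4, Tai, x2, 1480)}
π[pid, eid, dept]: project onto (pid, eid, dept) → {(ops, 39, k2), (ops, 39, p3), (ops, 39, x1), (ops, 40, k2), (ops, 40, p3), (ops, 40, x1), (ops, 6, k2), (ops, 6, p3), (ops, 6, x1), (p1, 14, law), (p1, 14, mkt), (p1, 14, p2), (p3, 12, x2), (p3, 19, x2), (p3, 26, x2), (p3, 34, x2)}
σ[pid ≠ ops]: keep tuples satisfying pid ≠ ops → {(p1, 14, law), (p1, 14, mkt), (p1, 14, p2), (p3, 12, x2), (p3, 19, x2), (p3, 26, x2), (p3, 34, x2)}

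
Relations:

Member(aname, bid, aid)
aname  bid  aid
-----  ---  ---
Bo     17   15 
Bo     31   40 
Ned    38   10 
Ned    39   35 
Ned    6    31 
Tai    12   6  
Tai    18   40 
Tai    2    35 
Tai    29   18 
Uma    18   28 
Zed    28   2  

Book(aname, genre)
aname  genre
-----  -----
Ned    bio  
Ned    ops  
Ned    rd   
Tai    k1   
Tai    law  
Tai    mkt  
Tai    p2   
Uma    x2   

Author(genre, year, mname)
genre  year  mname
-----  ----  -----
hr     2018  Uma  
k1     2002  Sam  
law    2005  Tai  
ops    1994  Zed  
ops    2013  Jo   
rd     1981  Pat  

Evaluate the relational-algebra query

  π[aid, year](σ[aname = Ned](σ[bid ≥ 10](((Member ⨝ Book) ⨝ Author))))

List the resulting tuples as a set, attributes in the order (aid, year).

Joining Member and Book on aname yields {(Ned, 38, 10, bio), (Ned, 38, 10, ops), (Ned, 38, 10, rd), (Ned, 39, 35, bio), (Ned, 39, 35, ops), (Ned, 39, 35, rd), (Ned, 6, 31, bio), (Ned, 6, 31, ops), (Ned, 6, 31, rd), (Tai, 12, 6, k1), (Tai, 12, 6, law), (Tai, 12, 6, mkt), (Tai, 12, 6, p2), (Tai, 18, 40, k1), (Tai, 18, 40, law), (Tai, 18, 40, mkt), (Tai, 18, 40, p2), (Tai, 2, 35, k1), (Tai, 2, 35, law), (Tai, 2, 35, mkt), (Tai, 2, 35, p2), (Tai, 29, 18, k1), (Tai, 29, 18, law), (Tai, 29, 18, mkt), (Tai, 29, 18, p2), (Uma, 18, 28, x2)}.
Joining (Member ⨝ Book) and Author on genre yields {(Ned, 38, 10, ops, 1994, Zed), (Ned, 38, 10, ops, 2013, Jo), (Ned, 38, 10, rd, 1981, Pat), (Ned, 39, 35, ops, 1994, Zed), (Ned, 39, 35, ops, 2013, Jo), (Ned, 39, 35, rd, 1981, Pat), (Ned, 6, 31, ops, 1994, Zed), (Ned, 6, 31, ops, 2013, Jo), (Ned, 6, 31, rd, 1981, Pat), (Tai, 12, 6, k1, 2002, Sam), (Tai, 12, 6, law, 2005, Tai), (Tai, 18, 40, k1, 2002, Sam), (Tai, 18, 40, law, 2005, Tai), (Tai, 2, 35, k1, 2002, Sam), (Tai, 2, 35, law, 2005, Tai), (Tai, 29, 18, k1, 2002, Sam), (Tai, 29, 18, law, 2005, Tai)}.
Selection bid ≥ 10: {(Ned, 38, 10, ops, 1994, Zed), (Ned, 38, 10, ops, 2013, Jo), (Ned, 38, 10, rd, 1981, Pat), (Ned, 39, 35, ops, 1994, Zed), (Ned, 39, 35, ops, 2013, Jo), (Ned, 39, 35, rd, 1981, Pat), (Tai, 12, 6, k1, 2002, Sam), (Tai, 12, 6, law, 2005, Tai), (Tai, 18, 40, k1, 2002, Sam), (Tai, 18, 40, law, 2005, Tai), (Tai, 29, 18, k1, 2002, Sam), (Tai, 29, 18, law, 2005, Tai)}
Selection aname = Ned: {(Ned, 38, 10, ops, 1994, Zed), (Ned, 38, 10, ops, 2013, Jo), (Ned, 38, 10, rd, 1981, Pat), (Ned, 39, 35, ops, 1994, Zed), (Ned, 39, 35, ops, 2013, Jo), (Ned, 39, 35, rd, 1981, Pat)}
Keep only column(s) aid, year: {(10, 1981), (10, 1994), (10, 2013), (35, 1981), (35, 1994), (35, 2013)}

{(10, 1981), (10, 1994), (10, 2013), (35, 1981), (35, 1994), (35, 2013)}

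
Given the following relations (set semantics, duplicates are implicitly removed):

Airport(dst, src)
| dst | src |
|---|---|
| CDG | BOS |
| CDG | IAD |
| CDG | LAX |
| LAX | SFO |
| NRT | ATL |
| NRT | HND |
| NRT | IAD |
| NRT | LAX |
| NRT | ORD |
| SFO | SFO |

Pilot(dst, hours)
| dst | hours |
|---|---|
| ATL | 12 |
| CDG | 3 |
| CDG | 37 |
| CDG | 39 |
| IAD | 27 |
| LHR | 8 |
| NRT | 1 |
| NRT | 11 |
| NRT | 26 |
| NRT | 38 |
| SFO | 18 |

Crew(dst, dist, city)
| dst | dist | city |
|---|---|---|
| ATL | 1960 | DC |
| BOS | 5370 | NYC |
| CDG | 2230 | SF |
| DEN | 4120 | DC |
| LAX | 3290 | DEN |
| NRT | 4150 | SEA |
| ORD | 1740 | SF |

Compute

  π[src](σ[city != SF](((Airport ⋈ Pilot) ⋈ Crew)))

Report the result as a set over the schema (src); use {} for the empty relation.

{ATL, HND, IAD, LAX, ORD}

Joining Airport and Pilot on dst yields {(CDG, BOS, 3), (CDG, BOS, 37), (CDG, BOS, 39), (CDG, IAD, 3), (CDG, IAD, 37), (CDG, IAD, 39), (CDG, LAX, 3), (CDG, LAX, 37), (CDG, LAX, 39), (NRT, ATL, 1), (NRT, ATL, 11), (NRT, ATL, 26), (NRT, ATL, 38), (NRT, HND, 1), (NRT, HND, 11), (NRT, HND, 26), (NRT, HND, 38), (NRT, IAD, 1), (NRT, IAD, 11), (NRT, IAD, 26), (NRT, IAD, 38), (NRT, LAX, 1), (NRT, LAX, 11), (NRT, LAX, 26), (NRT, LAX, 38), (NRT, ORD, 1), (NRT, ORD, 11), (NRT, ORD, 26), (NRT, ORD, 38), (SFO, SFO, 18)}.
Joining (Airport ⋈ Pilot) and Crew on dst yields {(CDG, BOS, 3, 2230, SF), (CDG, BOS, 37, 2230, SF), (CDG, BOS, 39, 2230, SF), (CDG, IAD, 3, 2230, SF), (CDG, IAD, 37, 2230, SF), (CDG, IAD, 39, 2230, SF), (CDG, LAX, 3, 2230, SF), (CDG, LAX, 37, 2230, SF), (CDG, LAX, 39, 2230, SF), (NRT, ATL, 1, 4150, SEA), (NRT, ATL, 11, 4150, SEA), (NRT, ATL, 26, 4150, SEA), (NRT, ATL, 38, 4150, SEA), (NRT, HND, 1, 4150, SEA), (NRT, HND, 11, 4150, SEA), (NRT, HND, 26, 4150, SEA), (NRT, HND, 38, 4150, SEA), (NRT, IAD, 1, 4150, SEA), (NRT, IAD, 11, 4150, SEA), (NRT, IAD, 26, 4150, SEA), (NRT, IAD, 38, 4150, SEA), (NRT, LAX, 1, 4150, SEA), (NRT, LAX, 11, 4150, SEA), (NRT, LAX, 26, 4150, SEA), (NRT, LAX, 38, 4150, SEA), (NRT, ORD, 1, 4150, SEA), (NRT, ORD, 11, 4150, SEA), (NRT, ORD, 26, 4150, SEA), (NRT, ORD, 38, 4150, SEA)}.
σ[city != SF]: keep tuples satisfying city != SF → {(NRT, ATL, 1, 4150, SEA), (NRT, ATL, 11, 4150, SEA), (NRT, ATL, 26, 4150, SEA), (NRT, ATL, 38, 4150, SEA), (NRT, HND, 1, 4150, SEA), (NRT, HND, 11, 4150, SEA), (NRT, HND, 26, 4150, SEA), (NRT, HND, 38, 4150, SEA), (NRT, IAD, 1, 4150, SEA), (NRT, IAD, 11, 4150, SEA), (NRT, IAD, 26, 4150, SEA), (NRT, IAD, 38, 4150, SEA), (NRT, LAX, 1, 4150, SEA), (NRT, LAX, 11, 4150, SEA), (NRT, LAX, 26, 4150, SEA), (NRT, LAX, 38, 4150, SEA), (NRT, ORD, 1, 4150, SEA), (NRT, ORD, 11, 4150, SEA), (NRT, ORD, 26, 4150, SEA), (NRT, ORD, 38, 4150, SEA)}
Keep only column(s) src (15 duplicate(s) eliminated): {ATL, HND, IAD, LAX, ORD}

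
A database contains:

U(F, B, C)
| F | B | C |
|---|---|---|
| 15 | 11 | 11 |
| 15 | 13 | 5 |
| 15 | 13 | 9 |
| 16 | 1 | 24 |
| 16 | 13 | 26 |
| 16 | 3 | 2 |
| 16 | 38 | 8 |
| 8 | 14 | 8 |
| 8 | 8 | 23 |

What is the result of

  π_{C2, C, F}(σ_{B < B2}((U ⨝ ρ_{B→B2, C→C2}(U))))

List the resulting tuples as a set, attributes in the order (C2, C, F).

ρ[B→B2, C→C2]: schema becomes (F, B2, C2); tuples unchanged.
Natural join on F: {(15, 11, 11, 11, 11), (15, 11, 11, 13, 5), (15, 11, 11, 13, 9), (15, 13, 5, 11, 11), (15, 13, 5, 13, 5), (15, 13, 5, 13, 9), (15, 13, 9, 11, 11), (15, 13, 9, 13, 5), (15, 13, 9, 13, 9), (16, 1, 24, 1, 24), (16, 1, 24, 13, 26), (16, 1, 24, 3, 2), (16, 1, 24, 38, 8), (16, 13, 26, 1, 24), (16, 13, 26, 13, 26), (16, 13, 26, 3, 2), (16, 13, 26, 38, 8), (16, 3, 2, 1, 24), (16, 3, 2, 13, 26), (16, 3, 2, 3, 2), (16, 3, 2, 38, 8), (16, 38, 8, 1, 24), (16, 38, 8, 13, 26), (16, 38, 8, 3, 2), (16, 38, 8, 38, 8), (8, 14, 8, 14, 8), (8, 14, 8, 8, 23), (8, 8, 23, 14, 8), (8, 8, 23, 8, 23)}
σ[B < B2]: keep tuples satisfying B < B2 → {(15, 11, 11, 13, 5), (15, 11, 11, 13, 9), (16, 1, 24, 13, 26), (16, 1, 24, 3, 2), (16, 1, 24, 38, 8), (16, 13, 26, 38, 8), (16, 3, 2, 13, 26), (16, 3, 2, 38, 8), (8, 8, 23, 14, 8)}
Keep only column(s) C2, C, F: {(2, 24, 16), (26, 2, 16), (26, 24, 16), (5, 11, 15), (8, 2, 16), (8, 23, 8), (8, 24, 16), (8, 26, 16), (9, 11, 15)}

{(2, 24, 16), (26, 2, 16), (26, 24, 16), (5, 11, 15), (8, 2, 16), (8, 23, 8), (8, 24, 16), (8, 26, 16), (9, 11, 15)}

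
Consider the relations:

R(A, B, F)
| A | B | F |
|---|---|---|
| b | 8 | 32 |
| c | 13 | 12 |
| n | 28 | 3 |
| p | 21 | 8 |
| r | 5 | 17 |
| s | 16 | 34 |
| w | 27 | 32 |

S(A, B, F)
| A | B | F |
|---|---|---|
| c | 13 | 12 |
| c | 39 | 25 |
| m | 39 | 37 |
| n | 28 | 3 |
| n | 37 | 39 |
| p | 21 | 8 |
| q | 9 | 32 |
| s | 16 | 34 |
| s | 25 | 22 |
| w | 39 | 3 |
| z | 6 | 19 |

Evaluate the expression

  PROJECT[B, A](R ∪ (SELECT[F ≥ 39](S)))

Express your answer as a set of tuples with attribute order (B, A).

{(13, c), (16, s), (21, p), (27, w), (28, n), (37, n), (5, r), (8, b)}

Apply σ_{F ≥ 39}; surviving tuples: {(n, 37, 39)}
Union: {(b, 8, 32), (c, 13, 12), (n, 28, 3), (p, 21, 8), (r, 5, 17), (s, 16, 34), (w, 27, 32)} with {(n, 37, 39)} → {(b, 8, 32), (c, 13, 12), (n, 28, 3), (n, 37, 39), (p, 21, 8), (r, 5, 17), (s, 16, 34), (w, 27, 32)}
Keep only column(s) B, A: {(13, c), (16, s), (21, p), (27, w), (28, n), (37, n), (5, r), (8, b)}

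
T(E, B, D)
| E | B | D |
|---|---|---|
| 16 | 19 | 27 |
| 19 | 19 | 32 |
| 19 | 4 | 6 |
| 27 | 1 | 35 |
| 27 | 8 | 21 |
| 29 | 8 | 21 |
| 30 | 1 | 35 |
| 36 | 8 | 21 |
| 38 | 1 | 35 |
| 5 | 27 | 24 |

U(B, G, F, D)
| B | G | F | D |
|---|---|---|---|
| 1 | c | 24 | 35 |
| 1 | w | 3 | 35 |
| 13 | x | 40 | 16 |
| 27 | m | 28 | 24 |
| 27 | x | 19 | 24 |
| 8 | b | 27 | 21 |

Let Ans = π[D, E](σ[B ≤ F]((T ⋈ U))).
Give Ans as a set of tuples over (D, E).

{(21, 27), (21, 29), (21, 36), (24, 5), (35, 27), (35, 30), (35, 38)}

Natural join on B, D: {(27, 1, 35, c, 24), (27, 1, 35, w, 3), (27, 8, 21, b, 27), (29, 8, 21, b, 27), (30, 1, 35, c, 24), (30, 1, 35, w, 3), (36, 8, 21, b, 27), (38, 1, 35, c, 24), (38, 1, 35, w, 3), (5, 27, 24, m, 28), (5, 27, 24, x, 19)}
Filtering on B ≤ F leaves {(27, 1, 35, c, 24), (27, 1, 35, w, 3), (27, 8, 21, b, 27), (29, 8, 21, b, 27), (30, 1, 35, c, 24), (30, 1, 35, w, 3), (36, 8, 21, b, 27), (38, 1, 35, c, 24), (38, 1, 35, w, 3), (5, 27, 24, m, 28)}.
π_{D, E} gives {(21, 27), (21, 29), (21, 36), (24, 5), (35, 27), (35, 30), (35, 38)} (3 duplicate(s) eliminated).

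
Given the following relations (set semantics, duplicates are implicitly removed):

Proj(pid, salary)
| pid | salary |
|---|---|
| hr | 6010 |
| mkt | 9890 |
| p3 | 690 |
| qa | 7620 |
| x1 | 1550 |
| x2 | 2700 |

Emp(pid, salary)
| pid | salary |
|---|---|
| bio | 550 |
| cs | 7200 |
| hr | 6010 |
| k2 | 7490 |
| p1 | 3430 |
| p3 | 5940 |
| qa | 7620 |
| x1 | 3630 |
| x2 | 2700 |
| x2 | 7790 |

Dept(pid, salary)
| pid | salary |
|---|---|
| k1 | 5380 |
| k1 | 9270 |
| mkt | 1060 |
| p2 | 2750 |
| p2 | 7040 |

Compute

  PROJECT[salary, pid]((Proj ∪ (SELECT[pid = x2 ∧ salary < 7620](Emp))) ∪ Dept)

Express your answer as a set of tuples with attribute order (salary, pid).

{(1060, mkt), (1550, x1), (2700, x2), (2750, p2), (5380, k1), (6010, hr), (690, p3), (7040, p2), (7620, qa), (9270, k1), (9890, mkt)}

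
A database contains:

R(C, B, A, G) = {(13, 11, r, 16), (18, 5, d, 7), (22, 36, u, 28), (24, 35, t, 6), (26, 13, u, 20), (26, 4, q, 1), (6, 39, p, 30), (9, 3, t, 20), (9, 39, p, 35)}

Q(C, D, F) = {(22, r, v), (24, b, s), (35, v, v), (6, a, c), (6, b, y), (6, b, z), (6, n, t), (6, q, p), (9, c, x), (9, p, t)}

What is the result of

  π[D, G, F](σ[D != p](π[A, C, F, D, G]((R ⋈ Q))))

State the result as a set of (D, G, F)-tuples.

Natural join on C: {(22, 36, u, 28, r, v), (24, 35, t, 6, b, s), (6, 39, p, 30, a, c), (6, 39, p, 30, b, y), (6, 39, p, 30, b, z), (6, 39, p, 30, n, t), (6, 39, p, 30, q, p), (9, 3, t, 20, c, x), (9, 3, t, 20, p, t), (9, 39, p, 35, c, x), (9, 39, p, 35, p, t)}
π_{A, C, F, D, G} gives {(p, 6, c, a, 30), (p, 6, p, q, 30), (p, 6, t, n, 30), (p, 6, y, b, 30), (p, 6, z, b, 30), (p, 9, t, p, 35), (p, 9, x, c, 35), (t, 24, s, b, 6), (t, 9, t, p, 20), (t, 9, x, c, 20), (u, 22, v, r, 28)}.
σ[D != p]: keep tuples satisfying D != p → {(p, 6, c, a, 30), (p, 6, p, q, 30), (p, 6, t, n, 30), (p, 6, y, b, 30), (p, 6, z, b, 30), (p, 9, x, c, 35), (t, 24, s, b, 6), (t, 9, x, c, 20), (u, 22, v, r, 28)}
π_{D, G, F} gives {(a, 30, c), (b, 30, y), (b, 30, z), (b, 6, s), (c, 20, x), (c, 35, x), (n, 30, t), (q, 30, p), (r, 28, v)}.

{(a, 30, c), (b, 30, y), (b, 30, z), (b, 6, s), (c, 20, x), (c, 35, x), (n, 30, t), (q, 30, p), (r, 28, v)}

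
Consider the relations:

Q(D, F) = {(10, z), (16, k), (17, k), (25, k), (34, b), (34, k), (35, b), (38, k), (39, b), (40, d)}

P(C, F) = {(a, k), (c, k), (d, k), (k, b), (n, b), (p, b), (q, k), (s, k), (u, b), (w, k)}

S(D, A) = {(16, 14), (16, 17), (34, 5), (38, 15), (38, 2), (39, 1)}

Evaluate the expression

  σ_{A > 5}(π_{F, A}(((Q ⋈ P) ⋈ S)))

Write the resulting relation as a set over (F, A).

{(k, 14), (k, 15), (k, 17)}

Natural join on F: {(16, k, a), (16, k, c), (16, k, d), (16, k, q), (16, k, s), (16, k, w), (17, k, a), (17, k, c), (17, k, d), (17, k, q), (17, k, s), (17, k, w), (25, k, a), (25, k, c), (25, k, d), (25, k, q), (25, k, s), (25, k, w), (34, b, k), (34, b, n), (34, b, p), (34, b, u), (34, k, a), (34, k, c), (34, k, d), (34, k, q), (34, k, s), (34, k, w), (35, b, k), (35, b, n), (35, b, p), (35, b, u), (38, k, a), (38, k, c), (38, k, d), (38, k, q), (38, k, s), (38, k, w), (39, b, k), (39, b, n), (39, b, p), (39, b, u)}
Natural join on D: {(16, k, a, 14), (16, k, a, 17), (16, k, c, 14), (16, k, c, 17), (16, k, d, 14), (16, k, d, 17), (16, k, q, 14), (16, k, q, 17), (16, k, s, 14), (16, k, s, 17), (16, k, w, 14), (16, k, w, 17), (34, b, k, 5), (34, b, n, 5), (34, b, p, 5), (34, b, u, 5), (34, k, a, 5), (34, k, c, 5), (34, k, d, 5), (34, k, q, 5), (34, k, s, 5), (34, k, w, 5), (38, k, a, 15), (38, k, a, 2), (38, k, c, 15), (38, k, c, 2), (38, k, d, 15), (38, k, d, 2), (38, k, q, 15), (38, k, q, 2), (38, k, s, 15), (38, k, s, 2), (38, k, w, 15), (38, k, w, 2), (39, b, k, 1), (39, b, n, 1), (39, b, p, 1), (39, b, u, 1)}
π_{F, A} gives {(b, 1), (b, 5), (k, 14), (k, 15), (k, 17), (k, 2), (k, 5)} (31 duplicate(s) eliminated).
σ[A > 5]: keep tuples satisfying A > 5 → {(k, 14), (k, 15), (k, 17)}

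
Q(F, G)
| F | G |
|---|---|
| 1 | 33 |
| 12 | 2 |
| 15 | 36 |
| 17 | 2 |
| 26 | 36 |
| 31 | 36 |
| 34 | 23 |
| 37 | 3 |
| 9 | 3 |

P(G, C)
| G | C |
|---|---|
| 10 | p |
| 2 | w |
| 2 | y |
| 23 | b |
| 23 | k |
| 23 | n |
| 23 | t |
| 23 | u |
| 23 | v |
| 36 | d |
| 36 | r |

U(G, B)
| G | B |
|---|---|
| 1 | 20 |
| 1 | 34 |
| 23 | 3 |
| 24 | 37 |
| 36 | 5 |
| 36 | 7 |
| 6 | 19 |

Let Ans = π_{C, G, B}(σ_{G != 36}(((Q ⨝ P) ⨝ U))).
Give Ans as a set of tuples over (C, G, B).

{(b, 23, 3), (k, 23, 3), (n, 23, 3), (t, 23, 3), (u, 23, 3), (v, 23, 3)}

Natural join on G: {(12, 2, w), (12, 2, y), (15, 36, d), (15, 36, r), (17, 2, w), (17, 2, y), (26, 36, d), (26, 36, r), (31, 36, d), (31, 36, r), (34, 23, b), (34, 23, k), (34, 23, n), (34, 23, t), (34, 23, u), (34, 23, v)}
Natural join on G: {(15, 36, d, 5), (15, 36, d, 7), (15, 36, r, 5), (15, 36, r, 7), (26, 36, d, 5), (26, 36, d, 7), (26, 36, r, 5), (26, 36, r, 7), (31, 36, d, 5), (31, 36, d, 7), (31, 36, r, 5), (31, 36, r, 7), (34, 23, b, 3), (34, 23, k, 3), (34, 23, n, 3), (34, 23, t, 3), (34, 23, u, 3), (34, 23, v, 3)}
Selection G != 36: {(34, 23, b, 3), (34, 23, k, 3), (34, 23, n, 3), (34, 23, t, 3), (34, 23, u, 3), (34, 23, v, 3)}
Keep only column(s) C, G, B: {(b, 23, 3), (k, 23, 3), (n, 23, 3), (t, 23, 3), (u, 23, 3), (v, 23, 3)}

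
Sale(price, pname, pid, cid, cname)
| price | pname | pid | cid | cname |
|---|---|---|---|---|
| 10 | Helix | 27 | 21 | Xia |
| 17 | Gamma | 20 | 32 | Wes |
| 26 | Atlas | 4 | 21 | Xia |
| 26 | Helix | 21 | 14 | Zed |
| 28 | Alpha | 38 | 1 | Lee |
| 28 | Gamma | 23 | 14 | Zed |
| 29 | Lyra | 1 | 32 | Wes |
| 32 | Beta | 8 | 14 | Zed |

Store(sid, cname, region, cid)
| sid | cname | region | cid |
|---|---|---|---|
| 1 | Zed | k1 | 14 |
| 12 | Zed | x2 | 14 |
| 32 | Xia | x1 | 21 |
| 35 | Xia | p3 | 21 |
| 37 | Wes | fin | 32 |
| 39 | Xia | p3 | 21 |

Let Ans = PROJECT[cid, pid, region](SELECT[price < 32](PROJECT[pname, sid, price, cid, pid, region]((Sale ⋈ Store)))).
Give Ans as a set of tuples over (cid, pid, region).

{(14, 21, k1), (14, 21, x2), (14, 23, k1), (14, 23, x2), (21, 27, p3), (21, 27, x1), (21, 4, p3), (21, 4, x1), (32, 1, fin), (32, 20, fin)}

Natural join on cid, cname: {(10, Helix, 27, 21, Xia, 32, x1), (10, Helix, 27, 21, Xia, 35, p3), (10, Helix, 27, 21, Xia, 39, p3), (17, Gamma, 20, 32, Wes, 37, fin), (26, Atlas, 4, 21, Xia, 32, x1), (26, Atlas, 4, 21, Xia, 35, p3), (26, Atlas, 4, 21, Xia, 39, p3), (26, Helix, 21, 14, Zed, 1, k1), (26, Helix, 21, 14, Zed, 12, x2), (28, Gamma, 23, 14, Zed, 1, k1), (28, Gamma, 23, 14, Zed, 12, x2), (29, Lyra, 1, 32, Wes, 37, fin), (32, Beta, 8, 14, Zed, 1, k1), (32, Beta, 8, 14, Zed, 12, x2)}
π_{pname, sid, price, cid, pid, region} gives {(Atlas, 32, 26, 21, 4, x1), (Atlas, 35, 26, 21, 4, p3), (Atlas, 39, 26, 21, 4, p3), (Beta, 1, 32, 14, 8, k1), (Beta, 12, 32, 14, 8, x2), (Gamma, 1, 28, 14, 23, k1), (Gamma, 12, 28, 14, 23, x2), (Gamma, 37, 17, 32, 20, fin), (Helix, 1, 26, 14, 21, k1), (Helix, 12, 26, 14, 21, x2), (Helix, 32, 10, 21, 27, x1), (Helix, 35, 10, 21, 27, p3), (Helix, 39, 10, 21, 27, p3), (Lyra, 37, 29, 32, 1, fin)}.
Apply σ_{price < 32}; surviving tuples: {(Atlas, 32, 26, 21, 4, x1), (Atlas, 35, 26, 21, 4, p3), (Atlas, 39, 26, 21, 4, p3), (Gamma, 1, 28, 14, 23, k1), (Gamma, 12, 28, 14, 23, x2), (Gamma, 37, 17, 32, 20, fin), (Helix, 1, 26, 14, 21, k1), (Helix, 12, 26, 14, 21, x2), (Helix, 32, 10, 21, 27, x1), (Helix, 35, 10, 21, 27, p3), (Helix, 39, 10, 21, 27, p3), (Lyra, 37, 29, 32, 1, fin)}
π_{cid, pid, region} gives {(14, 21, k1), (14, 21, x2), (14, 23, k1), (14, 23, x2), (21, 27, p3), (21, 27, x1), (21, 4, p3), (21, 4, x1), (32, 1, fin), (32, 20, fin)} (2 duplicate(s) eliminated).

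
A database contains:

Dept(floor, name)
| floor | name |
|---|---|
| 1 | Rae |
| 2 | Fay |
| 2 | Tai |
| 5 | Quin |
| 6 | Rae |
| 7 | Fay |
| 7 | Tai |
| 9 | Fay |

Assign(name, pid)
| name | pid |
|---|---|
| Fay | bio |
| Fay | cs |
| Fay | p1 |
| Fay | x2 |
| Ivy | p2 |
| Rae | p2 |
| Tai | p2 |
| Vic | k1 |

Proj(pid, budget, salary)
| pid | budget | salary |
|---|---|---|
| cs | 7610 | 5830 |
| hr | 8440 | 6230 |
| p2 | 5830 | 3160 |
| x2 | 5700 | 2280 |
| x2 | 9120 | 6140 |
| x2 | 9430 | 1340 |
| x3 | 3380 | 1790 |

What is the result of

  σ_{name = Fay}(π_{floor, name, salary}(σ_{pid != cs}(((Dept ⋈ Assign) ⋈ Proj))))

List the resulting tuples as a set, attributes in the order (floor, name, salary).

Joining Dept and Assign on name yields {(1, Rae, p2), (2, Fay, bio), (2, Fay, cs), (2, Fay, p1), (2, Fay, x2), (2, Tai, p2), (6, Rae, p2), (7, Fay, bio), (7, Fay, cs), (7, Fay, p1), (7, Fay, x2), (7, Tai, p2), (9, Fay, bio), (9, Fay, cs), (9, Fay, p1), (9, Fay, x2)}.
Joining (Dept ⋈ Assign) and Proj on pid yields {(1, Rae, p2, 5830, 3160), (2, Fay, cs, 7610, 5830), (2, Fay, x2, 5700, 2280), (2, Fay, x2, 9120, 6140), (2, Fay, x2, 9430, 1340), (2, Tai, p2, 5830, 3160), (6, Rae, p2, 5830, 3160), (7, Fay, cs, 7610, 5830), (7, Fay, x2, 5700, 2280), (7, Fay, x2, 9120, 6140), (7, Fay, x2, 9430, 1340), (7, Tai, p2, 5830, 3160), (9, Fay, cs, 7610, 5830), (9, Fay, x2, 5700, 2280), (9, Fay, x2, 9120, 6140), (9, Fay, x2, 9430, 1340)}.
σ[pid != cs]: keep tuples satisfying pid != cs → {(1, Rae, p2, 5830, 3160), (2, Fay, x2, 5700, 2280), (2, Fay, x2, 9120, 6140), (2, Fay, x2, 9430, 1340), (2, Tai, p2, 5830, 3160), (6, Rae, p2, 5830, 3160), (7, Fay, x2, 5700, 2280), (7, Fay, x2, 9120, 6140), (7, Fay, x2, 9430, 1340), (7, Tai, p2, 5830, 3160), (9, Fay, x2, 5700, 2280), (9, Fay, x2, 9120, 6140), (9, Fay, x2, 9430, 1340)}
Projecting to floor, name, salary: {(1, Rae, 3160), (2, Fay, 1340), (2, Fay, 2280), (2, Fay, 6140), (2, Tai, 3160), (6, Rae, 3160), (7, Fay, 1340), (7, Fay, 2280), (7, Fay, 6140), (7, Tai, 3160), (9, Fay, 1340), (9, Fay, 2280), (9, Fay, 6140)}
σ[name = Fay]: keep tuples satisfying name = Fay → {(2, Fay, 1340), (2, Fay, 2280), (2, Fay, 6140), (7, Fay, 1340), (7, Fay, 2280), (7, Fay, 6140), (9, Fay, 1340), (9, Fay, 2280), (9, Fay, 6140)}

{(2, Fay, 1340), (2, Fay, 2280), (2, Fay, 6140), (7, Fay, 1340), (7, Fay, 2280), (7, Fay, 6140), (9, Fay, 1340), (9, Fay, 2280), (9, Fay, 6140)}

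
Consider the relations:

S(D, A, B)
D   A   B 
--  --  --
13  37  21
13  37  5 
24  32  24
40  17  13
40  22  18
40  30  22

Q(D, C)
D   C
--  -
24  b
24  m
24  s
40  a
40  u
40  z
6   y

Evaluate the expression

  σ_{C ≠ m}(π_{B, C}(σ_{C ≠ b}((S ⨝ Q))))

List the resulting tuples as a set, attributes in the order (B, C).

Joining S and Q on D yields {(24, 32, 24, b), (24, 32, 24, m), (24, 32, 24, s), (40, 17, 13, a), (40, 17, 13, u), (40, 17, 13, z), (40, 22, 18, a), (40, 22, 18, u), (40, 22, 18, z), (40, 30, 22, a), (40, 30, 22, u), (40, 30, 22, z)}.
Selection C ≠ b: {(24, 32, 24, m), (24, 32, 24, s), (40, 17, 13, a), (40, 17, 13, u), (40, 17, 13, z), (40, 22, 18, a), (40, 22, 18, u), (40, 22, 18, z), (40, 30, 22, a), (40, 30, 22, u), (40, 30, 22, z)}
Keep only column(s) B, C: {(13, a), (13, u), (13, z), (18, a), (18, u), (18, z), (22, a), (22, u), (22, z), (24, m), (24, s)}
Selection C ≠ m: {(13, a), (13, u), (13, z), (18, a), (18, u), (18, z), (22, a), (22, u), (22, z), (24, s)}

{(13, a), (13, u), (13, z), (18, a), (18, u), (18, z), (22, a), (22, u), (22, z), (24, s)}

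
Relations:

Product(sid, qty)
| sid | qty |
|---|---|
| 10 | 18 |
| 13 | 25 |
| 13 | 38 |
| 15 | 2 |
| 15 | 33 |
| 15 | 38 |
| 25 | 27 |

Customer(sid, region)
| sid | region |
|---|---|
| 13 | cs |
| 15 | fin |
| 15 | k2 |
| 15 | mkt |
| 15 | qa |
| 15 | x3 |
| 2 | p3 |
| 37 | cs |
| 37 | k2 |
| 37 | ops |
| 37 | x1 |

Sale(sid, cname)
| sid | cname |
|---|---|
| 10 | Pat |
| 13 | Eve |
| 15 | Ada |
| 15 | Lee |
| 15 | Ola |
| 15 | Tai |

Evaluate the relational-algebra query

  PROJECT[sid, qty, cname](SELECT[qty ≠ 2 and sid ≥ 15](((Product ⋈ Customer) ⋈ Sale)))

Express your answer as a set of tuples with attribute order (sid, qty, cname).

Product ⋈ Customer (natural join on sid): {(13, 25, cs), (13, 38, cs), (15, 2, fin), (15, 2, k2), (15, 2, mkt), (15, 2, qa), (15, 2, x3), (15, 33, fin), (15, 33, k2), (15, 33, mkt), (15, 33, qa), (15, 33, x3), (15, 38, fin), (15, 38, k2), (15, 38, mkt), (15, 38, qa), (15, 38, x3)}
(Product ⋈ Customer) ⋈ Sale (natural join on sid): {(13, 25, cs, Eve), (13, 38, cs, Eve), (15, 2, fin, Ada), (15, 2, fin, Lee), (15, 2, fin, Ola), (15, 2, fin, Tai), (15, 2, k2, Ada), (15, 2, k2, Lee), (15, 2, k2, Ola), (15, 2, k2, Tai), (15, 2, mkt, Ada), (15, 2, mkt, Lee), (15, 2, mkt, Ola), (15, 2, mkt, Tai), (15, 2, qa, Ada), (15, 2, qa, Lee), (15, 2, qa, Ola), (15, 2, qa, Tai), (15, 2, x3, Ada), (15, 2, x3, Lee), (15, 2, x3, Ola), (15, 2, x3, Tai), (15, 33, fin, Ada), (15, 33, fin, Lee), (15, 33, fin, Ola), (15, 33, fin, Tai), (15, 33, k2, Ada), (15, 33, k2, Lee), (15, 33, k2, Ola), (15, 33, k2, Tai), (15, 33, mkt, Ada), (15, 33, mkt, Lee), (15, 33, mkt, Ola), (15, 33, mkt, Tai), (15, 33, qa, Ada), (15, 33, qa, Lee), (15, 33, qa, Ola), (15, 33, qa, Tai), (15, 33, x3, Ada), (15, 33, x3, Lee), (15, 33, x3, Ola), (15, 33, x3, Tai), (15, 38, fin, Ada), (15, 38, fin, Lee), (15, 38, fin, Ola), (15, 38, fin, Tai), (15, 38, k2, Ada), (15, 38, k2, Lee), (15, 38, k2, Ola), (15, 38, k2, Tai), (15, 38, mkt, Ada), (15, 38, mkt, Lee), (15, 38, mkt, Ola), (15, 38, mkt, Tai), (15, 38, qa, Ada), (15, 38, qa, Lee), (15, 38, qa, Ola), (15, 38, qa, Tai), (15, 38, x3, Ada), (15, 38, x3, Lee), (15, 38, x3, Ola), (15, 38, x3, Tai)}
Filtering on qty ≠ 2 and sid ≥ 15 leaves {(15, 33, fin, Ada), (15, 33, fin, Lee), (15, 33, fin, Ola), (15, 33, fin, Tai), (15, 33, k2, Ada), (15, 33, k2, Lee), (15, 33, k2, Ola), (15, 33, k2, Tai), (15, 33, mkt, Ada), (15, 33, mkt, Lee), (15, 33, mkt, Ola), (15, 33, mkt, Tai), (15, 33, qa, Ada), (15, 33, qa, Lee), (15, 33, qa, Ola), (15, 33, qa, Tai), (15, 33, x3, Ada), (15, 33, x3, Lee), (15, 33, x3, Ola), (15, 33, x3, Tai), (15, 38, fin, Ada), (15, 38, fin, Lee), (15, 38, fin, Ola), (15, 38, fin, Tai), (15, 38, k2, Ada), (15, 38, k2, Lee), (15, 38, k2, Ola), (15, 38, k2, Tai), (15, 38, mkt, Ada), (15, 38, mkt, Lee), (15, 38, mkt, Ola), (15, 38, mkt, Tai), (15, 38, qa, Ada), (15, 38, qa, Lee), (15, 38, qa, Ola), (15, 38, qa, Tai), (15, 38, x3, Ada), (15, 38, x3, Lee), (15, 38, x3, Ola), (15, 38, x3, Tai)}.
π[sid, qty, cname]: project onto (sid, qty, cname) (32 duplicate(s) eliminated) → {(15, 33, Ada), (15, 33, Lee), (15, 33, Ola), (15, 33, Tai), (15, 38, Ada), (15, 38, Lee), (15, 38, Ola), (15, 38, Tai)}

{(15, 33, Ada), (15, 33, Lee), (15, 33, Ola), (15, 33, Tai), (15, 38, Ada), (15, 38, Lee), (15, 38, Ola), (15, 38, Tai)}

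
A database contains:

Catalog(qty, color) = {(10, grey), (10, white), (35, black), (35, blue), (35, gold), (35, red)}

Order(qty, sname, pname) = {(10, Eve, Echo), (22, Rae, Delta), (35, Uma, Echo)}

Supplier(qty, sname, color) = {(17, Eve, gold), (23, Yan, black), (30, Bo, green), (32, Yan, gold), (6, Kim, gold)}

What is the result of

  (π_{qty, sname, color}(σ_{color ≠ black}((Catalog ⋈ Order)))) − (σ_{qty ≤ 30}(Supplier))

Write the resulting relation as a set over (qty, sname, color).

{(10, Eve, grey), (10, Eve, white), (35, Uma, blue), (35, Uma, gold), (35, Uma, red)}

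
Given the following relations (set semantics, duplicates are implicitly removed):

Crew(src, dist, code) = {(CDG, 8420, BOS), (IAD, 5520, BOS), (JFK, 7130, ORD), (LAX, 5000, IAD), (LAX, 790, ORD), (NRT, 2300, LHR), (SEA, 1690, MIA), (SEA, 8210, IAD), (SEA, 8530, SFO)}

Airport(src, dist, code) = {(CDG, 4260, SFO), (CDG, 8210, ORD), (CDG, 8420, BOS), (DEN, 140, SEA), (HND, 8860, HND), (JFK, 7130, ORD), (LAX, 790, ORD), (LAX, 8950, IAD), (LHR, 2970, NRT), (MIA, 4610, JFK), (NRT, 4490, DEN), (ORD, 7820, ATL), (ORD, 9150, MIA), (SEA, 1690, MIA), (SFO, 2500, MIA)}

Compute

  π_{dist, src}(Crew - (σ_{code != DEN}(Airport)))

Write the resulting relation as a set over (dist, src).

σ[code != DEN]: keep tuples satisfying code != DEN → {(CDG, 4260, SFO), (CDG, 8210, ORD), (CDG, 8420, BOS), (DEN, 140, SEA), (HND, 8860, HND), (JFK, 7130, ORD), (LAX, 790, ORD), (LAX, 8950, IAD), (LHR, 2970, NRT), (MIA, 4610, JFK), (ORD, 7820, ATL), (ORD, 9150, MIA), (SEA, 1690, MIA), (SFO, 2500, MIA)}
Taking the difference: {(IAD, 5520, BOS), (LAX, 5000, IAD), (NRT, 2300, LHR), (SEA, 8210, IAD), (SEA, 8530, SFO)}
π_{dist, src} gives {(2300, NRT), (5000, LAX), (5520, IAD), (8210, SEA), (8530, SEA)}.

{(2300, NRT), (5000, LAX), (5520, IAD), (8210, SEA), (8530, SEA)}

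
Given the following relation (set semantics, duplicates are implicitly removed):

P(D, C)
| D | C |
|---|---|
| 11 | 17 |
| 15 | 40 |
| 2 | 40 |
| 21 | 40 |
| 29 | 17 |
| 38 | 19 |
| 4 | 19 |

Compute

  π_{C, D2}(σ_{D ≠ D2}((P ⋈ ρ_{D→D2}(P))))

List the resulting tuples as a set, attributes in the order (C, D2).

{(17, 11), (17, 29), (19, 38), (19, 4), (40, 15), (40, 2), (40, 21)}

ρ[D→D2]: schema becomes (D2, C); tuples unchanged.
P ⋈ ρ_{D→D2}(P) (natural join on C): {(11, 17, 11), (11, 17, 29), (15, 40, 15), (15, 40, 2), (15, 40, 21), (2, 40, 15), (2, 40, 2), (2, 40, 21), (21, 40, 15), (21, 40, 2), (21, 40, 21), (29, 17, 11), (29, 17, 29), (38, 19, 38), (38, 19, 4), (4, 19, 38), (4, 19, 4)}
σ[D ≠ D2]: keep tuples satisfying D ≠ D2 → {(11, 17, 29), (15, 40, 2), (15, 40, 21), (2, 40, 15), (2, 40, 21), (21, 40, 15), (21, 40, 2), (29, 17, 11), (38, 19, 4), (4, 19, 38)}
Projecting to C, D2 (3 duplicate(s) eliminated): {(17, 11), (17, 29), (19, 38), (19, 4), (40, 15), (40, 2), (40, 21)}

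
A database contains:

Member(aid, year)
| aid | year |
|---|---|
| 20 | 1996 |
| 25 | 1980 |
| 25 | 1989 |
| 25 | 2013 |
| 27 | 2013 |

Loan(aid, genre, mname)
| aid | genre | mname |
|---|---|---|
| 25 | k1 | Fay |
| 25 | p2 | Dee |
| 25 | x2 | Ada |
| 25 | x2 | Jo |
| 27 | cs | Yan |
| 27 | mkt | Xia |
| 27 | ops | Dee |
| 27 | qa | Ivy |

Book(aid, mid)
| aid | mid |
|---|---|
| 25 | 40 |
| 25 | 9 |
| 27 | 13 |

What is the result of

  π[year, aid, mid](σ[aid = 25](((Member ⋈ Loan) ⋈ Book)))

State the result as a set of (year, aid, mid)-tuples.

{(1980, 25, 40), (1980, 25, 9), (1989, 25, 40), (1989, 25, 9), (2013, 25, 40), (2013, 25, 9)}

Joining Member and Loan on aid yields {(25, 1980, k1, Fay), (25, 1980, p2, Dee), (25, 1980, x2, Ada), (25, 1980, x2, Jo), (25, 1989, k1, Fay), (25, 1989, p2, Dee), (25, 1989, x2, Ada), (25, 1989, x2, Jo), (25, 2013, k1, Fay), (25, 2013, p2, Dee), (25, 2013, x2, Ada), (25, 2013, x2, Jo), (27, 2013, cs, Yan), (27, 2013, mkt, Xia), (27, 2013, ops, Dee), (27, 2013, qa, Ivy)}.
Joining (Member ⋈ Loan) and Book on aid yields {(25, 1980, k1, Fay, 40), (25, 1980, k1, Fay, 9), (25, 1980, p2, Dee, 40), (25, 1980, p2, Dee, 9), (25, 1980, x2, Ada, 40), (25, 1980, x2, Ada, 9), (25, 1980, x2, Jo, 40), (25, 1980, x2, Jo, 9), (25, 1989, k1, Fay, 40), (25, 1989, k1, Fay, 9), (25, 1989, p2, Dee, 40), (25, 1989, p2, Dee, 9), (25, 1989, x2, Ada, 40), (25, 1989, x2, Ada, 9), (25, 1989, x2, Jo, 40), (25, 1989, x2, Jo, 9), (25, 2013, k1, Fay, 40), (25, 2013, k1, Fay, 9), (25, 2013, p2, Dee, 40), (25, 2013, p2, Dee, 9), (25, 2013, x2, Ada, 40), (25, 2013, x2, Ada, 9), (25, 2013, x2, Jo, 40), (25, 2013, x2, Jo, 9), (27, 2013, cs, Yan, 13), (27, 2013, mkt, Xia, 13), (27, 2013, ops, Dee, 13), (27, 2013, qa, Ivy, 13)}.
Selection aid = 25: {(25, 1980, k1, Fay, 40), (25, 1980, k1, Fay, 9), (25, 1980, p2, Dee, 40), (25, 1980, p2, Dee, 9), (25, 1980, x2, Ada, 40), (25, 1980, x2, Ada, 9), (25, 1980, x2, Jo, 40), (25, 1980, x2, Jo, 9), (25, 1989, k1, Fay, 40), (25, 1989, k1, Fay, 9), (25, 1989, p2, Dee, 40), (25, 1989, p2, Dee, 9), (25, 1989, x2, Ada, 40), (25, 1989, x2, Ada, 9), (25, 1989, x2, Jo, 40), (25, 1989, x2, Jo, 9), (25, 2013, k1, Fay, 40), (25, 2013, k1, Fay, 9), (25, 2013, p2, Dee, 40), (25, 2013, p2, Dee, 9), (25, 2013, x2, Ada, 40), (25, 2013, x2, Ada, 9), (25, 2013, x2, Jo, 40), (25, 2013, x2, Jo, 9)}
π_{year, aid, mid} gives {(1980, 25, 40), (1980, 25, 9), (1989, 25, 40), (1989, 25, 9), (2013, 25, 40), (2013, 25, 9)} (18 duplicate(s) eliminated).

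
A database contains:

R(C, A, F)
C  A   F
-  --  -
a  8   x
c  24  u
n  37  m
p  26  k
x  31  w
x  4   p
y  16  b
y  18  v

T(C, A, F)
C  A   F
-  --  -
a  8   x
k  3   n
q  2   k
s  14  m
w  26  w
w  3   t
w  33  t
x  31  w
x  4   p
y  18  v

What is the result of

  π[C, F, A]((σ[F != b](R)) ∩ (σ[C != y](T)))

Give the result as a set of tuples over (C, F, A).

{(a, x, 8), (x, p, 4), (x, w, 31)}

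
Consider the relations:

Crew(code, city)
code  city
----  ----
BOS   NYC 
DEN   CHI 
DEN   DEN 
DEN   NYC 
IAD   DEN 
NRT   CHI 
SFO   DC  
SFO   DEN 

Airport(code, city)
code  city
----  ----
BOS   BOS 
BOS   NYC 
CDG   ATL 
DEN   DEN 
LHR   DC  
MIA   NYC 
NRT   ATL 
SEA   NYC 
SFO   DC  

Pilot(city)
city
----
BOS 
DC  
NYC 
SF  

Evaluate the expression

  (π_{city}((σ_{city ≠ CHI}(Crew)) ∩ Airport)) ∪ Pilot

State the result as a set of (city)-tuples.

Filtering on city ≠ CHI leaves {(BOS, NYC), (DEN, DEN), (DEN, NYC), (IAD, DEN), (SFO, DC), (SFO, DEN)}.
Set intersection of the two operands is {(BOS, NYC), (DEN, DEN), (SFO, DC)}.
π_{city} gives {DC, DEN, NYC}.
Set union of the two operands is {BOS, DC, DEN, NYC, SF}.

{BOS, DC, DEN, NYC, SF}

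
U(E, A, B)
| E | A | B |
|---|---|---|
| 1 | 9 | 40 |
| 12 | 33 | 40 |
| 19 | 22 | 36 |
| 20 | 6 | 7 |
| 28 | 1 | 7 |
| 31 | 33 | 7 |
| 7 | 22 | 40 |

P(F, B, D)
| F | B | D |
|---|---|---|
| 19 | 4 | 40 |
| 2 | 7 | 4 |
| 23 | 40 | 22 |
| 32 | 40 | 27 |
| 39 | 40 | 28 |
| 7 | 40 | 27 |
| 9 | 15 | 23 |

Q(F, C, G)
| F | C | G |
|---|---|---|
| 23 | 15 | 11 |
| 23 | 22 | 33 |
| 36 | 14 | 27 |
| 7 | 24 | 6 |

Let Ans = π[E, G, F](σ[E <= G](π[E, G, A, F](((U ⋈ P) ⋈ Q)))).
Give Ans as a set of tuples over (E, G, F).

{(1, 11, 23), (1, 33, 23), (1, 6, 7), (12, 33, 23), (7, 11, 23), (7, 33, 23)}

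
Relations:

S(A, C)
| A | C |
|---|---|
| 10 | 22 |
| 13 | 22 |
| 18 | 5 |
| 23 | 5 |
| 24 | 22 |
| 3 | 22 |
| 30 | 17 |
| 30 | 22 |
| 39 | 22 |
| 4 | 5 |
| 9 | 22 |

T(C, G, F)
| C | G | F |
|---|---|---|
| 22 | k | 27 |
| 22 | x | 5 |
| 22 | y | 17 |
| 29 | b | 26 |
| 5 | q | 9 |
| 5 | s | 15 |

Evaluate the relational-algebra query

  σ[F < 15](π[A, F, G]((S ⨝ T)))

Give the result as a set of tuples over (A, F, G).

S ⋈ T (natural join on C): {(10, 22, k, 27), (10, 22, x, 5), (10, 22, y, 17), (13, 22, k, 27), (13, 22, x, 5), (13, 22, y, 17), (18, 5, q, 9), (18, 5, s, 15), (23, 5, q, 9), (23, 5, s, 15), (24, 22, k, 27), (24, 22, x, 5), (24, 22, y, 17), (3, 22, k, 27), (3, 22, x, 5), (3, 22, y, 17), (30, 22, k, 27), (30, 22, x, 5), (30, 22, y, 17), (39, 22, k, 27), (39, 22, x, 5), (39, 22, y, 17), (4, 5, q, 9), (4, 5, s, 15), (9, 22, k, 27), (9, 22, x, 5), (9, 22, y, 17)}
Projecting to A, F, G: {(10, 17, y), (10, 27, k), (10, 5, x), (13, 17, y), (13, 27, k), (13, 5, x), (18, 15, s), (18, 9, q), (23, 15, s), (23, 9, q), (24, 17, y), (24, 27, k), (24, 5, x), (3, 17, y), (3, 27, k), (3, 5, x), (30, 17, y), (30, 27, k), (30, 5, x), (39, 17, y), (39, 27, k), (39, 5, x), (4, 15, s), (4, 9, q), (9, 17, y), (9, 27, k), (9, 5, x)}
Apply σ_{F < 15}; surviving tuples: {(10, 5, x), (13, 5, x), (18, 9, q), (23, 9, q), (24, 5, x), (3, 5, x), (30, 5, x), (39, 5, x), (4, 9, q), (9, 5, x)}

{(10, 5, x), (13, 5, x), (18, 9, q), (23, 9, q), (24, 5, x), (3, 5, x), (30, 5, x), (39, 5, x), (4, 9, q), (9, 5, x)}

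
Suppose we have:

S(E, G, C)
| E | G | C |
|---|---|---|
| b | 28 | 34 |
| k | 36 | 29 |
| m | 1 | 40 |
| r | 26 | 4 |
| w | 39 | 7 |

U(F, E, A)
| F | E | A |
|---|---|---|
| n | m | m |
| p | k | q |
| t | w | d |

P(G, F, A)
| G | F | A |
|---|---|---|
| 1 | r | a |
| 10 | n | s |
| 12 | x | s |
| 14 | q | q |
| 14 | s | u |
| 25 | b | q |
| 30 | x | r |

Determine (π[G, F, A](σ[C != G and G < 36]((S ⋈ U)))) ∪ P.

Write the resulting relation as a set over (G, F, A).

{(1, n, m), (1, r, a), (10, n, s), (12, x, s), (14, q, q), (14, s, u), (25, b, q), (30, x, r)}

S ⋈ U (natural join on E): {(k, 36, 29, p, q), (m, 1, 40, n, m), (w, 39, 7, t, d)}
σ[C != G and G < 36]: keep tuples satisfying C != G and G < 36 → {(m, 1, 40, n, m)}
Projecting to G, F, A: {(1, n, m)}
Union: {(1, n, m)} with {(1, r, a), (10, n, s), (12, x, s), (14, q, q), (14, s, u), (25, b, q), (30, x, r)} → {(1, n, m), (1, r, a), (10, n, s), (12, x, s), (14, q, q), (14, s, u), (25, b, q), (30, x, r)}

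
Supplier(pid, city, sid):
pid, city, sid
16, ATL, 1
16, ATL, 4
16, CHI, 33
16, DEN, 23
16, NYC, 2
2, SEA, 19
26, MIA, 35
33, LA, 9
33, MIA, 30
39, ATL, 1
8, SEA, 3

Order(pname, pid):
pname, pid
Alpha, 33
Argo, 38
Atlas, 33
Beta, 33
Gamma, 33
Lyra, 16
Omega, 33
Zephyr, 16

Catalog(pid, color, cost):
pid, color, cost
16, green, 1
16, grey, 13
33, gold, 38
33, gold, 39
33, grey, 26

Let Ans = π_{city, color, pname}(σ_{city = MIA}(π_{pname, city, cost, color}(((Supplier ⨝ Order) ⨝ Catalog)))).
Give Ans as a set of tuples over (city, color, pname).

Supplier ⋈ Order (natural join on pid): {(16, ATL, 1, Lyra), (16, ATL, 1, Zephyr), (16, ATL, 4, Lyra), (16, ATL, 4, Zephyr), (16, CHI, 33, Lyra), (16, CHI, 33, Zephyr), (16, DEN, 23, Lyra), (16, DEN, 23, Zephyr), (16, NYC, 2, Lyra), (16, NYC, 2, Zephyr), (33, LA, 9, Alpha), (33, LA, 9, Atlas), (33, LA, 9, Beta), (33, LA, 9, Gamma), (33, LA, 9, Omega), (33, MIA, 30, Alpha), (33, MIA, 30, Atlas), (33, MIA, 30, Beta), (33, MIA, 30, Gamma), (33, MIA, 30, Omega)}
(Supplier ⨝ Order) ⋈ Catalog (natural join on pid): {(16, ATL, 1, Lyra, green, 1), (16, ATL, 1, Lyra, grey, 13), (16, ATL, 1, Zephyr, green, 1), (16, ATL, 1, Zephyr, grey, 13), (16, ATL, 4, Lyra, green, 1), (16, ATL, 4, Lyra, grey, 13), (16, ATL, 4, Zephyr, green, 1), (16, ATL, 4, Zephyr, grey, 13), (16, CHI, 33, Lyra, green, 1), (16, CHI, 33, Lyra, grey, 13), (16, CHI, 33, Zephyr, green, 1), (16, CHI, 33, Zephyr, grey, 13), (16, DEN, 23, Lyra, green, 1), (16, DEN, 23, Lyra, grey, 13), (16, DEN, 23, Zephyr, green, 1), (16, DEN, 23, Zephyr, grey, 13), (16, NYC, 2, Lyra, green, 1), (16, NYC, 2, Lyra, grey, 13), (16, NYC, 2, Zephyr, green, 1), (16, NYC, 2, Zephyr, grey, 13), (33, LA, 9, Alpha, gold, 38), (33, LA, 9, Alpha, gold, 39), (33, LA, 9, Alpha, grey, 26), (33, LA, 9, Atlas, gold, 38), (33, LA, 9, Atlas, gold, 39), (33, LA, 9, Atlas, grey, 26), (33, LA, 9, Beta, gold, 38), (33, LA, 9, Beta, gold, 39), (33, LA, 9, Beta, grey, 26), (33, LA, 9, Gamma, gold, 38), (33, LA, 9, Gamma, gold, 39), (33, LA, 9, Gamma, grey, 26), (33, LA, 9, Omega, gold, 38), (33, LA, 9, Omega, gold, 39), (33, LA, 9, Omega, grey, 26), (33, MIA, 30, Alpha, gold, 38), (33, MIA, 30, Alpha, gold, 39), (33, MIA, 30, Alpha, grey, 26), (33, MIA, 30, Atlas, gold, 38), (33, MIA, 30, Atlas, gold, 39), (33, MIA, 30, Atlas, grey, 26), (33, MIA, 30, Beta, gold, 38), (33, MIA, 30, Beta, gold, 39), (33, MIA, 30, Beta, grey, 26), (33, MIA, 30, Gamma, gold, 38), (33, MIA, 30, Gamma, gold, 39), (33, MIA, 30, Gamma, grey, 26), (33, MIA, 30, Omega, gold, 38), (33, MIA, 30, Omega, gold, 39), (33, MIA, 30, Omega, grey, 26)}
π[pname, city, cost, color]: project onto (pname, city, cost, color) (4 duplicate(s) eliminated) → {(Alpha, LA, 26, grey), (Alpha, LA, 38, gold), (Alpha, LA, 39, gold), (Alpha, MIA, 26, grey), (Alpha, MIA, 38, gold), (Alpha, MIA, 39, gold), (Atlas, LA, 26, grey), (Atlas, LA, 38, gold), (Atlas, LA, 39, gold), (Atlas, MIA, 26, grey), (Atlas, MIA, 38, gold), (Atlas, MIA, 39, gold), (Beta, LA, 26, grey), (Beta, LA, 38, gold), (Beta, LA, 39, gold), (Beta, MIA, 26, grey), (Beta, MIA, 38, gold), (Beta, MIA, 39, gold), (Gamma, LA, 26, grey), (Gamma, LA, 38, gold), (Gamma, LA, 39, gold), (Gamma, MIA, 26, grey), (Gamma, MIA, 38, gold), (Gamma, MIA, 39, gold), (Lyra, ATL, 1, green), (Lyra, ATL, 13, grey), (Lyra, CHI, 1, green), (Lyra, CHI, 13, grey), (Lyra, DEN, 1, green), (Lyra, DEN, 13, grey), (Lyra, NYC, 1, green), (Lyra, NYC, 13, grey), (Omega, LA, 26, grey), (Omega, LA, 38, gold), (Omega, LA, 39, gold), (Omega, MIA, 26, grey), (Omega, MIA, 38, gold), (Omega, MIA, 39, gold), (Zephyr, ATL, 1, green), (Zephyr, ATL, 13, grey), (Zephyr, CHI, 1, green), (Zephyr, CHI, 13, grey), (Zephyr, DEN, 1, green), (Zephyr, DEN, 13, grey), (Zephyr, NYC, 1, green), (Zephyr, NYC, 13, grey)}
σ[city = MIA]: keep tuples satisfying city = MIA → {(Alpha, MIA, 26, grey), (Alpha, MIA, 38, gold), (Alpha, MIA, 39, gold), (Atlas, MIA, 26, grey), (Atlas, MIA, 38, gold), (Atlas, MIA, 39, gold), (Beta, MIA, 26, grey), (Beta, MIA, 38, gold), (Beta, MIA, 39, gold), (Gamma, MIA, 26, grey), (Gamma, MIA, 38, gold), (Gamma, MIA, 39, gold), (Omega, MIA, 26, grey), (Omega, MIA, 38, gold), (Omega, MIA, 39, gold)}
π[city, color, pname]: project onto (city, color, pname) (5 duplicate(s) eliminated) → {(MIA, gold, Alpha), (MIA, gold, Atlas), (MIA, gold, Beta), (MIA, gold, Gamma), (MIA, gold, Omega), (MIA, grey, Alpha), (MIA, grey, Atlas), (MIA, grey, Beta), (MIA, grey, Gamma), (MIA, grey, Omega)}

{(MIA, gold, Alpha), (MIA, gold, Atlas), (MIA, gold, Beta), (MIA, gold, Gamma), (MIA, gold, Omega), (MIA, grey, Alpha), (MIA, grey, Atlas), (MIA, grey, Beta), (MIA, grey, Gamma), (MIA, grey, Omega)}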